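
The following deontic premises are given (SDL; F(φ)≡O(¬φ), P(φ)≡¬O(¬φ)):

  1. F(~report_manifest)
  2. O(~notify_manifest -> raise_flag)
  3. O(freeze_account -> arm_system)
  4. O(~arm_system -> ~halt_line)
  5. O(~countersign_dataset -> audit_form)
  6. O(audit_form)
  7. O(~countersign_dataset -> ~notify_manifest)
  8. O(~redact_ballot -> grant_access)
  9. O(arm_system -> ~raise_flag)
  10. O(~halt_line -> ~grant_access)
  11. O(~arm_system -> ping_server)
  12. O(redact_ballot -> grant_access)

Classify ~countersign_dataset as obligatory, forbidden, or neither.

Forbidden

By case analysis on ~redact_ballot: premise 8 gives O(~redact_ballot -> grant_access) and premise 12 gives O(redact_ballot -> grant_access), so O(grant_access) either way.
Premise 10, O(~halt_line -> ~grant_access), contraposes to O(grant_access -> halt_line); with O(grant_access) we get O(halt_line).
Premise 4, O(~arm_system -> ~halt_line), contraposes to O(halt_line -> arm_system); with O(halt_line) we get O(arm_system).
With premise 9, O(arm_system -> ~raise_flag), the K-axiom yields O(~raise_flag).
The contrapositive of premise 2 (O(~notify_manifest -> raise_flag)) is O(~raise_flag -> notify_manifest), and O(~raise_flag) is already established, so O(notify_manifest).
Premise 7 is O(~countersign_dataset -> ~notify_manifest); contrapositively O(notify_manifest -> countersign_dataset). Since O(notify_manifest) holds, K gives O(countersign_dataset).
Premises 1, 3, 5, 6, 11 do not contribute to this derivation.
Thus O(countersign_dataset), which is F(~countersign_dataset): ~countersign_dataset is forbidden.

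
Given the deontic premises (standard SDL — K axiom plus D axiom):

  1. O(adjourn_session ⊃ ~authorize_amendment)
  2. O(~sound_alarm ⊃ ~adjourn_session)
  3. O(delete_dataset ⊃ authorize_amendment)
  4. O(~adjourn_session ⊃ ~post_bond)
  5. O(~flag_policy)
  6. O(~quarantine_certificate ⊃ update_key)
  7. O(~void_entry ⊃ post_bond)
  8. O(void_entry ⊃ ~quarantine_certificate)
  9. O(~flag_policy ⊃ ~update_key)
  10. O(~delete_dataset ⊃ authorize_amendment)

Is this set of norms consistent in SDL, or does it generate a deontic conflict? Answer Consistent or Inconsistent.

Inconsistent

By case analysis on ~delete_dataset: premise 10 gives O(~delete_dataset ⊃ authorize_amendment) and premise 3 gives O(delete_dataset ⊃ authorize_amendment), so O(authorize_amendment) either way.
The contrapositive of premise 1 (O(adjourn_session ⊃ ~authorize_amendment)) is O(authorize_amendment ⊃ ~adjourn_session), and O(authorize_amendment) is already established, so O(~adjourn_session).
Applying K to premise 4 (O(~adjourn_session ⊃ ~post_bond)) and O(~adjourn_session) yields O(~post_bond).
Premise 7, O(~void_entry ⊃ post_bond), contraposes to O(~post_bond ⊃ void_entry); with O(~post_bond) we get O(void_entry).
With premise 8, O(void_entry ⊃ ~quarantine_certificate), the K-axiom yields O(~quarantine_certificate).
From O(~quarantine_certificate) and premise 6, O(~quarantine_certificate ⊃ update_key), we obtain O(update_key).
The contrapositive of premise 9 (O(~flag_policy ⊃ ~update_key)) is O(update_key ⊃ flag_policy), and O(update_key) is already established, so O(flag_policy).
Yet premise 5 states O(~flag_policy).
We now have both O(flag_policy) and O(~flag_policy) — flag_policy is simultaneously obligatory and forbidden, violating the D-axiom.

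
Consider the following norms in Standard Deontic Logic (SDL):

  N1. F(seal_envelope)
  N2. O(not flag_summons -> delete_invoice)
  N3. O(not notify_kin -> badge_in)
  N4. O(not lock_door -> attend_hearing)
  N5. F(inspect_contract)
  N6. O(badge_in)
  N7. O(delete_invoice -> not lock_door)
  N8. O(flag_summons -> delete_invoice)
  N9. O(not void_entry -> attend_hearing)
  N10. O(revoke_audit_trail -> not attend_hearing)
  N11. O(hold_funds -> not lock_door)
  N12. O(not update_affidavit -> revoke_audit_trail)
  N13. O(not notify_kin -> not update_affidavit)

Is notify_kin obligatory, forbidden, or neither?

By case analysis on flag_summons: premise 8 gives O(flag_summons -> delete_invoice) and premise 2 gives O(not flag_summons -> delete_invoice), so O(delete_invoice) either way.
Applying K to premise 7 (O(delete_invoice -> not lock_door)) and O(delete_invoice) yields O(not lock_door).
Applying K to premise 4 (O(not lock_door -> attend_hearing)) and O(not lock_door) yields O(attend_hearing).
Premise 10 is O(revoke_audit_trail -> not attend_hearing); contrapositively O(attend_hearing -> not revoke_audit_trail). Since O(attend_hearing) holds, K gives O(not revoke_audit_trail).
Premise 12 is O(not update_affidavit -> revoke_audit_trail); contrapositively O(not revoke_audit_trail -> update_affidavit). Since O(not revoke_audit_trail) holds, K gives O(update_affidavit).
Premise 13, O(not notify_kin -> not update_affidavit), contraposes to O(update_affidavit -> notify_kin); with O(update_affidavit) we get O(notify_kin).
Premises 1, 3, 5, 6, 9, 11 do not contribute to this derivation.
Hence notify_kin is obligatory.

Obligatory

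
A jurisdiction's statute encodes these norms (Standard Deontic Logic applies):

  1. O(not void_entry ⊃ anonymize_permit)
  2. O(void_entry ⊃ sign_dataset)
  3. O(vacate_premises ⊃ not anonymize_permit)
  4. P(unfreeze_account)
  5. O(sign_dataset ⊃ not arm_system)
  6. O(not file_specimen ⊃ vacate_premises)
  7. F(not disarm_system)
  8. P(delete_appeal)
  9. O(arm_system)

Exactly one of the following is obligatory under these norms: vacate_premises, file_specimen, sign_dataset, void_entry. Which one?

Premise 9 states O(arm_system) outright.
The contrapositive of premise 5 (O(sign_dataset ⊃ not arm_system)) is O(arm_system ⊃ not sign_dataset), and O(arm_system) is already established, so O(not sign_dataset).
Premise 2, O(void_entry ⊃ sign_dataset), contraposes to O(not sign_dataset ⊃ not void_entry); with O(not sign_dataset) we get O(not void_entry).
Premise 1 is O(not void_entry ⊃ anonymize_permit); since O(not void_entry), deontic closure gives O(anonymize_permit).
Premise 3, O(vacate_premises ⊃ not anonymize_permit), contraposes to O(anonymize_permit ⊃ not vacate_premises); with O(anonymize_permit) we get O(not vacate_premises).
The contrapositive of premise 6 (O(not file_specimen ⊃ vacate_premises)) is O(not vacate_premises ⊃ file_specimen), and O(not vacate_premises) is already established, so O(file_specimen).
So O(file_specimen) holds — file_specimen is obligatory. None of the other listed options is made obligatory by any chain of premises.

file_specimen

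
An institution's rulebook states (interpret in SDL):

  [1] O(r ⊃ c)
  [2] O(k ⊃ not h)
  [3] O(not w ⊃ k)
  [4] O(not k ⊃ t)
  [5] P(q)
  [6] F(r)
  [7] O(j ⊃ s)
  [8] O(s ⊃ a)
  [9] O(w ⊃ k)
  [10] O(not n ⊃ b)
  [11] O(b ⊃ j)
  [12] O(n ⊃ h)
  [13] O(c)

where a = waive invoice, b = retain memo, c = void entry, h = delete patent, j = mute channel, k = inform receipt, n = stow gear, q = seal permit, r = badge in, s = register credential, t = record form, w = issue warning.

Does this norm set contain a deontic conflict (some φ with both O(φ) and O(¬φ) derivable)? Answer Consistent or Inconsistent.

Consistent

Premise 1 is O(r ⊃ c); even if O(c) held, inferring O(r) would be affirming the consequent — invalid.
So O(r) is not derivable, and the apparent clash with O(not r) does not arise.
A world satisfying every obligation exists (e.g. a=true, b=true, c=true, h=false, j=true, k=true, n=false, q=false, r=false, s=true, t=false, w=false); no atom is both obligatory and forbidden, so the set is consistent.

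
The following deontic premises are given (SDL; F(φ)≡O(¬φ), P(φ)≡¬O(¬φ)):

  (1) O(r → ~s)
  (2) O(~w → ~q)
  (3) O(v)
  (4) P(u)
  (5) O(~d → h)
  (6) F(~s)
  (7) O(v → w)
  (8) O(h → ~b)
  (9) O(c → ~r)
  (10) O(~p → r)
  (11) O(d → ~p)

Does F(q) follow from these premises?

No

Premise 2 is O(~w → ~q), but O(~w) is not derivable from the premises, so it does not yield O(~q).
No other premise forces O(~q). An ideal world satisfying every premise can still have q true, so F(q) is not derivable.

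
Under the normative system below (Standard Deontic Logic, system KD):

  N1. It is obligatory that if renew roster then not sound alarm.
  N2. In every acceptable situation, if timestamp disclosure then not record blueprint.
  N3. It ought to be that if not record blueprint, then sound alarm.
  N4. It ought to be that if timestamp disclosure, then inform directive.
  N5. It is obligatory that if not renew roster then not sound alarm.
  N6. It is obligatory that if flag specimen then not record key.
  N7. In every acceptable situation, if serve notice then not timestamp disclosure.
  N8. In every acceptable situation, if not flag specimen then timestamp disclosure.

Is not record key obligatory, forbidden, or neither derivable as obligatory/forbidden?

Obligatory

Premises 1 and 5 cover both cases: O(renew_roster → ¬sound_alarm) and O(¬renew_roster → ¬sound_alarm). Since renew_roster ∨ ¬renew_roster is a tautology, O(¬sound_alarm) follows.
The contrapositive of premise 3 (O(¬record_blueprint → sound_alarm)) is O(¬sound_alarm → record_blueprint), and O(¬sound_alarm) is already established, so O(record_blueprint).
The contrapositive of premise 2 (O(timestamp_disclosure → ¬record_blueprint)) is O(record_blueprint → ¬timestamp_disclosure), and O(record_blueprint) is already established, so O(¬timestamp_disclosure).
Premise 8, O(¬flag_specimen → timestamp_disclosure), contraposes to O(¬timestamp_disclosure → flag_specimen); with O(¬timestamp_disclosure) we get O(flag_specimen).
From O(flag_specimen) and premise 6, O(flag_specimen → ¬record_key), we obtain O(¬record_key).
Premises 4, 7 do not contribute to this derivation.
Hence ¬record_key is obligatory.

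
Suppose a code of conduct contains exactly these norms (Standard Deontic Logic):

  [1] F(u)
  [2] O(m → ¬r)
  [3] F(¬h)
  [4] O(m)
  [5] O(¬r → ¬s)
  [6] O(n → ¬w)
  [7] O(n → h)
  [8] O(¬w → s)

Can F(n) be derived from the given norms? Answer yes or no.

Yes

Premise 4 states O(m) outright.
From O(m) and premise 2, O(m → ¬r), we obtain O(¬r).
From O(¬r) and premise 5, O(¬r → ¬s), we obtain O(¬s).
The contrapositive of premise 8 (O(¬w → s)) is O(¬s → w), and O(¬s) is already established, so O(w).
Premise 6 is O(n → ¬w); contrapositively O(w → ¬n). Since O(w) holds, K gives O(¬n).
Premises 1, 3, 7 do not contribute to this derivation.
So O(¬n) holds, i.e. F(n). The claim follows.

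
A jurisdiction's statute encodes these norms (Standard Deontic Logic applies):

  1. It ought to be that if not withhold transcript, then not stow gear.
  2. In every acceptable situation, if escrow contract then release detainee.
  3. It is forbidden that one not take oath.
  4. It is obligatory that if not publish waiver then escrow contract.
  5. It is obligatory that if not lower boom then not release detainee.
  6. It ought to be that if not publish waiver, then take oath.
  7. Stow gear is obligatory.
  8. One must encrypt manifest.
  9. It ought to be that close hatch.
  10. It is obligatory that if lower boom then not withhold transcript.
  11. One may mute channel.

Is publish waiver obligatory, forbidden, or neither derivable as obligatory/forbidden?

From premise 7 we have O(stow_gear).
Premise 1, O(¬withhold_transcript → ¬stow_gear), contraposes to O(stow_gear → withhold_transcript); with O(stow_gear) we get O(withhold_transcript).
Premise 10 is O(lower_boom → ¬withhold_transcript); contrapositively O(withhold_transcript → ¬lower_boom). Since O(withhold_transcript) holds, K gives O(¬lower_boom).
Applying K to premise 5 (O(¬lower_boom → ¬release_detainee)) and O(¬lower_boom) yields O(¬release_detainee).
The contrapositive of premise 2 (O(escrow_contract → release_detainee)) is O(¬release_detainee → ¬escrow_contract), and O(¬release_detainee) is already established, so O(¬escrow_contract).
The contrapositive of premise 4 (O(¬publish_waiver → escrow_contract)) is O(¬escrow_contract → publish_waiver), and O(¬escrow_contract) is already established, so O(publish_waiver).
Premises 3, 6, 8, 9, 11 do not contribute to this derivation.
Hence publish_waiver is obligatory.

Obligatory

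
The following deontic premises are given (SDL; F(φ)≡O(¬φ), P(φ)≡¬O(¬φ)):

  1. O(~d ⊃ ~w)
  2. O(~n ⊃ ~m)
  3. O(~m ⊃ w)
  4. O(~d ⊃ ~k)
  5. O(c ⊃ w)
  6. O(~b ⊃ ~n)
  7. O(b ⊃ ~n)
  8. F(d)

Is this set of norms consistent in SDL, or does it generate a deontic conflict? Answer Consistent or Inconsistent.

By case analysis on b: premise 7 gives O(b ⊃ ~n) and premise 6 gives O(~b ⊃ ~n), so O(~n) either way.
With premise 2, O(~n ⊃ ~m), the K-axiom yields O(~m).
Applying K to premise 3 (O(~m ⊃ w)) and O(~m) yields O(w).
The contrapositive of premise 1 (O(~d ⊃ ~w)) is O(w ⊃ d), and O(w) is already established, so O(d).
However, F(d) at premise 8 amounts to O(~d).
We now have both O(d) and O(~d) — d is simultaneously obligatory and forbidden, violating the D-axiom.

Inconsistent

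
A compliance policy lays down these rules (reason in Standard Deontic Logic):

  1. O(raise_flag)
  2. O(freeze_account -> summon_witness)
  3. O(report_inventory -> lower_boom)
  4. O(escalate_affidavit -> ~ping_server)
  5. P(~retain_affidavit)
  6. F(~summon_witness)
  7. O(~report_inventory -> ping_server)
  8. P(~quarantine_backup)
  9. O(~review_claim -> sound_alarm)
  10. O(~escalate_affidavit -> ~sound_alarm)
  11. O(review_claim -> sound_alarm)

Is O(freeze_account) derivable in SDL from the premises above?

No

Premise 2 is O(freeze_account -> summon_witness); even if O(summon_witness) held, inferring O(freeze_account) would be affirming the consequent — invalid.
No other premise forces O(freeze_account). An ideal world satisfying every premise can still have freeze_account false, so O(freeze_account) is not derivable.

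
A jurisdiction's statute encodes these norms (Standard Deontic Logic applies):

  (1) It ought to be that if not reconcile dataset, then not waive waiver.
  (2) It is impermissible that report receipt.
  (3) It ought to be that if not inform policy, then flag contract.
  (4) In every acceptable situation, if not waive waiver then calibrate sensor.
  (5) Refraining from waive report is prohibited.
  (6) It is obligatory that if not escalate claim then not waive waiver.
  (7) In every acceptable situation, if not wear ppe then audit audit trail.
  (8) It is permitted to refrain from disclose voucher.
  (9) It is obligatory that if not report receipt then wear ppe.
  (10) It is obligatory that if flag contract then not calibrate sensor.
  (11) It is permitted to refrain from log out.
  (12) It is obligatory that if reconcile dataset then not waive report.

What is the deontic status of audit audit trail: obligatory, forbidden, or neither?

Premise 7 is O(¬wear_ppe → audit_audit_trail), but O(¬wear_ppe) is not derivable from the premises, so it does not yield O(audit_audit_trail).
No premise or chain of K-axiom applications forces O(audit_audit_trail), and none forces O(¬audit_audit_trail). So audit_audit_trail is neither obligatory nor forbidden under these norms.

Neither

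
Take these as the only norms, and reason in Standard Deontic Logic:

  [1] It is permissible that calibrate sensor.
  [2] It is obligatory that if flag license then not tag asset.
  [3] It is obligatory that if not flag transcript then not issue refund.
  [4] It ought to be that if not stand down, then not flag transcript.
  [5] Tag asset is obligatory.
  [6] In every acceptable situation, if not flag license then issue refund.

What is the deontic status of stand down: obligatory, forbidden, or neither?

From premise 5 we have O(tag_asset).
The contrapositive of premise 2 (O(flag_license → ¬tag_asset)) is O(tag_asset → ¬flag_license), and O(tag_asset) is already established, so O(¬flag_license).
From O(¬flag_license) and premise 6, O(¬flag_license → issue_refund), we obtain O(issue_refund).
Premise 3 is O(¬flag_transcript → ¬issue_refund); contrapositively O(issue_refund → flag_transcript). Since O(issue_refund) holds, K gives O(flag_transcript).
Premise 4, O(¬stand_down → ¬flag_transcript), contraposes to O(flag_transcript → stand_down); with O(flag_transcript) we get O(stand_down).
Premise 1 does not contribute to this derivation.
Hence stand_down is obligatory.

Obligatory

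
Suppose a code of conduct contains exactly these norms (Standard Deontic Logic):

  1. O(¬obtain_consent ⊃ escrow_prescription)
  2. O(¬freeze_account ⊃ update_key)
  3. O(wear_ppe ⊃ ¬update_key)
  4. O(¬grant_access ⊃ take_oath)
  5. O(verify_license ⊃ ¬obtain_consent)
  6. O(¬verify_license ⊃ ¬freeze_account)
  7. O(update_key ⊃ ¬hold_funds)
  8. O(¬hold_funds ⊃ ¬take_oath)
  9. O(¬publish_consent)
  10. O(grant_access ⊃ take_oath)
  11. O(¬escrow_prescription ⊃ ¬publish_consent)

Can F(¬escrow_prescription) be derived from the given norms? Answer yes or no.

Premises 10 and 4 are O(grant_access ⊃ take_oath) and O(¬grant_access ⊃ take_oath); every ideal world satisfies grant_access or ¬grant_access, so in either case take_oath holds — hence O(take_oath).
Premise 8 is O(¬hold_funds ⊃ ¬take_oath); contrapositively O(take_oath ⊃ hold_funds). Since O(take_oath) holds, K gives O(hold_funds).
Premise 7, O(update_key ⊃ ¬hold_funds), contraposes to O(hold_funds ⊃ ¬update_key); with O(hold_funds) we get O(¬update_key).
Premise 2, O(¬freeze_account ⊃ update_key), contraposes to O(¬update_key ⊃ freeze_account); with O(¬update_key) we get O(freeze_account).
Premise 6, O(¬verify_license ⊃ ¬freeze_account), contraposes to O(freeze_account ⊃ verify_license); with O(freeze_account) we get O(verify_license).
Applying K to premise 5 (O(verify_license ⊃ ¬obtain_consent)) and O(verify_license) yields O(¬obtain_consent).
With premise 1, O(¬obtain_consent ⊃ escrow_prescription), the K-axiom yields O(escrow_prescription).
Premises 3, 9, 11 do not contribute to this derivation.
So O(escrow_prescription) holds, i.e. F(¬escrow_prescription). The claim follows.

Yes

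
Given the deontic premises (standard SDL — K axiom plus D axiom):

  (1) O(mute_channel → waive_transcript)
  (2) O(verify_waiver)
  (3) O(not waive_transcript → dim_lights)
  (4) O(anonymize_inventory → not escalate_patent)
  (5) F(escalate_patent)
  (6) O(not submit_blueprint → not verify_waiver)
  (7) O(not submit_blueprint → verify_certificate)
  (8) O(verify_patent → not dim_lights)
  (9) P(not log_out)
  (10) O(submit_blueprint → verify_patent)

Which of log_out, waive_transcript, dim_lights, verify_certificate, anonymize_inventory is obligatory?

Premise 2 states O(verify_waiver) outright.
Premise 6 is O(not submit_blueprint → not verify_waiver); contrapositively O(verify_waiver → submit_blueprint). Since O(verify_waiver) holds, K gives O(submit_blueprint).
Premise 10 is O(submit_blueprint → verify_patent); since O(submit_blueprint), deontic closure gives O(verify_patent).
With premise 8, O(verify_patent → not dim_lights), the K-axiom yields O(not dim_lights).
The contrapositive of premise 3 (O(not waive_transcript → dim_lights)) is O(not dim_lights → waive_transcript), and O(not dim_lights) is already established, so O(waive_transcript).
So O(waive_transcript) holds — waive_transcript is obligatory. None of the other listed options is made obligatory by any chain of premises.

waive_transcript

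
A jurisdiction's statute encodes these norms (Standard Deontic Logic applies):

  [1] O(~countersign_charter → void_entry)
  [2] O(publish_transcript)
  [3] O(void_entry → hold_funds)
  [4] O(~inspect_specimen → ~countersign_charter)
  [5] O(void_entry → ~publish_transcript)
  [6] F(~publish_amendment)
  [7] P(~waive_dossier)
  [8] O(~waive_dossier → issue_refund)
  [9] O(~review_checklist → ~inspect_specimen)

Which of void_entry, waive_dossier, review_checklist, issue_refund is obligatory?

review_checklist

From premise 2 we have O(publish_transcript).
Premise 5, O(void_entry → ~publish_transcript), contraposes to O(publish_transcript → ~void_entry); with O(publish_transcript) we get O(~void_entry).
The contrapositive of premise 1 (O(~countersign_charter → void_entry)) is O(~void_entry → countersign_charter), and O(~void_entry) is already established, so O(countersign_charter).
The contrapositive of premise 4 (O(~inspect_specimen → ~countersign_charter)) is O(countersign_charter → inspect_specimen), and O(countersign_charter) is already established, so O(inspect_specimen).
Premise 9, O(~review_checklist → ~inspect_specimen), contraposes to O(inspect_specimen → review_checklist); with O(inspect_specimen) we get O(review_checklist).
So O(review_checklist) holds — review_checklist is obligatory. None of the other listed options is made obligatory by any chain of premises.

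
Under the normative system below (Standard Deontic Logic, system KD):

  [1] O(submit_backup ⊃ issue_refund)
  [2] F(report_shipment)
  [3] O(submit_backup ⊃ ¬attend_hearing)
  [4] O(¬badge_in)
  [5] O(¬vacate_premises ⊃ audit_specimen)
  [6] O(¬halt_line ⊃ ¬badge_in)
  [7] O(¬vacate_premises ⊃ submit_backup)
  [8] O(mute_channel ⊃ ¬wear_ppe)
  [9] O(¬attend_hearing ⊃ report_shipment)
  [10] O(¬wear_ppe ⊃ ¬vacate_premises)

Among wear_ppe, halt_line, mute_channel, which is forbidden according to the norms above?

mute_channel

Premise 2 is F(report_shipment), i.e. O(¬report_shipment).
The contrapositive of premise 9 (O(¬attend_hearing ⊃ report_shipment)) is O(¬report_shipment ⊃ attend_hearing), and O(¬report_shipment) is already established, so O(attend_hearing).
Premise 3 is O(submit_backup ⊃ ¬attend_hearing); contrapositively O(attend_hearing ⊃ ¬submit_backup). Since O(attend_hearing) holds, K gives O(¬submit_backup).
The contrapositive of premise 7 (O(¬vacate_premises ⊃ submit_backup)) is O(¬submit_backup ⊃ vacate_premises), and O(¬submit_backup) is already established, so O(vacate_premises).
Premise 10, O(¬wear_ppe ⊃ ¬vacate_premises), contraposes to O(vacate_premises ⊃ wear_ppe); with O(vacate_premises) we get O(wear_ppe).
Premise 8 is O(mute_channel ⊃ ¬wear_ppe); contrapositively O(wear_ppe ⊃ ¬mute_channel). Since O(wear_ppe) holds, K gives O(¬mute_channel).
So O(¬mute_channel) holds, i.e. mute_channel is forbidden. None of the other listed options is forbidden under the premises.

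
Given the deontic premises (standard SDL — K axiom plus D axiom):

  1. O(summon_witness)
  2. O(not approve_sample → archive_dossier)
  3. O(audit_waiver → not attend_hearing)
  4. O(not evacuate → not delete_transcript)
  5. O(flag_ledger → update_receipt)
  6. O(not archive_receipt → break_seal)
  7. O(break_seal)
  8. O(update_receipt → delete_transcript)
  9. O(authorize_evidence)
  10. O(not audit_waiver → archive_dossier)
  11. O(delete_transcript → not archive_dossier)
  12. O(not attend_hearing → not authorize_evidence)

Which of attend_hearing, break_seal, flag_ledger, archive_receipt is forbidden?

From premise 9 we have O(authorize_evidence).
Premise 12 is O(not attend_hearing → not authorize_evidence); contrapositively O(authorize_evidence → attend_hearing). Since O(authorize_evidence) holds, K gives O(attend_hearing).
Premise 3 is O(audit_waiver → not attend_hearing); contrapositively O(attend_hearing → not audit_waiver). Since O(attend_hearing) holds, K gives O(not audit_waiver).
From O(not audit_waiver) and premise 10, O(not audit_waiver → archive_dossier), we obtain O(archive_dossier).
Premise 11, O(delete_transcript → not archive_dossier), contraposes to O(archive_dossier → not delete_transcript); with O(archive_dossier) we get O(not delete_transcript).
Premise 8 is O(update_receipt → delete_transcript); contrapositively O(not delete_transcript → not update_receipt). Since O(not delete_transcript) holds, K gives O(not update_receipt).
Premise 5 is O(flag_ledger → update_receipt); contrapositively O(not update_receipt → not flag_ledger). Since O(not update_receipt) holds, K gives O(not flag_ledger).
So O(not flag_ledger) holds, i.e. flag_ledger is forbidden. None of the other listed options is forbidden under the premises.

flag_ledger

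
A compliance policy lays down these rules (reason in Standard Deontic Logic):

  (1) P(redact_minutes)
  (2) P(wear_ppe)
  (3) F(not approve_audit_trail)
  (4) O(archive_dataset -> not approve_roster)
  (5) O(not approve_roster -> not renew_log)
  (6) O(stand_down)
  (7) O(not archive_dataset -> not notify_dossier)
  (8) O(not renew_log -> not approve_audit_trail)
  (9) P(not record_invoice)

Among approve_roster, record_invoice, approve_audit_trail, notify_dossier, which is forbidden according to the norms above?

notify_dossier

Premise 3 is F(not approve_audit_trail), i.e. O(approve_audit_trail).
The contrapositive of premise 8 (O(not renew_log -> not approve_audit_trail)) is O(approve_audit_trail -> renew_log), and O(approve_audit_trail) is already established, so O(renew_log).
The contrapositive of premise 5 (O(not approve_roster -> not renew_log)) is O(renew_log -> approve_roster), and O(renew_log) is already established, so O(approve_roster).
Premise 4 is O(archive_dataset -> not approve_roster); contrapositively O(approve_roster -> not archive_dataset). Since O(approve_roster) holds, K gives O(not archive_dataset).
Applying K to premise 7 (O(not archive_dataset -> not notify_dossier)) and O(not archive_dataset) yields O(not notify_dossier).
So O(not notify_dossier) holds, i.e. notify_dossier is forbidden. None of the other listed options is forbidden under the premises.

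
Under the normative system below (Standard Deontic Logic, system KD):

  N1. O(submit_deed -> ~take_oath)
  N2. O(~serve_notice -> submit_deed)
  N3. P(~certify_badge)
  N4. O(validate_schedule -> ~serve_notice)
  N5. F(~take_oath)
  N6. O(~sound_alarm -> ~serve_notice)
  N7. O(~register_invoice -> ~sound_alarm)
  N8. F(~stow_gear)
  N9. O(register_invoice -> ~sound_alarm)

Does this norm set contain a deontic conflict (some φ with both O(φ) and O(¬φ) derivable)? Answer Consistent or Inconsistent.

Inconsistent

By case analysis on register_invoice: premise 9 gives O(register_invoice -> ~sound_alarm) and premise 7 gives O(~register_invoice -> ~sound_alarm), so O(~sound_alarm) either way.
Applying K to premise 6 (O(~sound_alarm -> ~serve_notice)) and O(~sound_alarm) yields O(~serve_notice).
With premise 2, O(~serve_notice -> submit_deed), the K-axiom yields O(submit_deed).
Applying K to premise 1 (O(submit_deed -> ~take_oath)) and O(submit_deed) yields O(~take_oath).
But premise 5, F(~take_oath), means O(take_oath).
We now have both O(~take_oath) and O(take_oath) — take_oath is simultaneously obligatory and forbidden, violating the D-axiom.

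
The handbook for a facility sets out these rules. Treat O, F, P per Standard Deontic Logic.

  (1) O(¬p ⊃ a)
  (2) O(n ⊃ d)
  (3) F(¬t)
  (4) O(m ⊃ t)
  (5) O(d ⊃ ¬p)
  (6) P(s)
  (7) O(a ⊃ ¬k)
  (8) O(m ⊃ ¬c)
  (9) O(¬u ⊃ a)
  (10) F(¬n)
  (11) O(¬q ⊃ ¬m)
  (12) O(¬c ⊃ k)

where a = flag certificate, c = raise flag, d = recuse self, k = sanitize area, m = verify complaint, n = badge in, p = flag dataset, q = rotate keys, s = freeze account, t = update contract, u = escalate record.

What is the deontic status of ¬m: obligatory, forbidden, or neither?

Obligatory

F(¬n) at premise 10 means O(n).
Applying K to premise 2 (O(n ⊃ d)) and O(n) yields O(d).
Premise 5 is O(d ⊃ ¬p); since O(d), deontic closure gives O(¬p).
Applying K to premise 1 (O(¬p ⊃ a)) and O(¬p) yields O(a).
Premise 7 is O(a ⊃ ¬k); since O(a), deontic closure gives O(¬k).
Premise 12 is O(¬c ⊃ k); contrapositively O(¬k ⊃ c). Since O(¬k) holds, K gives O(c).
The contrapositive of premise 8 (O(m ⊃ ¬c)) is O(c ⊃ ¬m), and O(c) is already established, so O(¬m).
Premises 3, 4, 6, 9, 11 do not contribute to this derivation.
Hence ¬m is obligatory.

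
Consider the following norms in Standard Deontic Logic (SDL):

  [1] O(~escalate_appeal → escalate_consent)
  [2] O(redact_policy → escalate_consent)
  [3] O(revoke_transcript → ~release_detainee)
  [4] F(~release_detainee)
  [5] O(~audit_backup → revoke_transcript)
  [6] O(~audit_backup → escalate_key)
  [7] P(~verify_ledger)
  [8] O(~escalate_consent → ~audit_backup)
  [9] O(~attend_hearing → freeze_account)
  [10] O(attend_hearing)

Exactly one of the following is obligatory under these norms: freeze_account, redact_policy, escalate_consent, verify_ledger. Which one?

Premise 4 is F(~release_detainee), i.e. O(release_detainee).
The contrapositive of premise 3 (O(revoke_transcript → ~release_detainee)) is O(release_detainee → ~revoke_transcript), and O(release_detainee) is already established, so O(~revoke_transcript).
Premise 5 is O(~audit_backup → revoke_transcript); contrapositively O(~revoke_transcript → audit_backup). Since O(~revoke_transcript) holds, K gives O(audit_backup).
Premise 8 is O(~escalate_consent → ~audit_backup); contrapositively O(audit_backup → escalate_consent). Since O(audit_backup) holds, K gives O(escalate_consent).
So O(escalate_consent) holds — escalate_consent is obligatory. None of the other listed options is made obligatory by any chain of premises.

escalate_consent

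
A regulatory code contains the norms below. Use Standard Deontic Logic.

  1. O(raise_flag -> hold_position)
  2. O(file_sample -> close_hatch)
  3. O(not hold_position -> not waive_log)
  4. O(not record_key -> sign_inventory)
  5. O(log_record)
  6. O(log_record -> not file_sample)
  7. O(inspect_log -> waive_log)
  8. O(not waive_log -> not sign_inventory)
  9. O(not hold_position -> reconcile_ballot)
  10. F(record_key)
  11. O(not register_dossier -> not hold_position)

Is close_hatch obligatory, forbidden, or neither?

Premise 2 is O(file_sample -> close_hatch), but O(file_sample) is not derivable from the premises, so it does not yield O(close_hatch).
No premise or chain of K-axiom applications forces O(close_hatch), and none forces O(not close_hatch). So close_hatch is neither obligatory nor forbidden under these norms.

Neither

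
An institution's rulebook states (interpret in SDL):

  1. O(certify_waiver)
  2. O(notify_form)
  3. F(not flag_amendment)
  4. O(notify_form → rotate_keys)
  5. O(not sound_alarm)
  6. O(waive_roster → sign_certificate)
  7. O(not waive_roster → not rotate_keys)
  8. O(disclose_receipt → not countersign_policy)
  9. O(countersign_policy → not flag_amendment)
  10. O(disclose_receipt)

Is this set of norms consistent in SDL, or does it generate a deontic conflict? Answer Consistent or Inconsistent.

Consistent

Premise 9 is O(countersign_policy → not flag_amendment), but O(countersign_policy) is not derivable from the premises, so it does not yield O(not flag_amendment).
So O(not flag_amendment) is not derivable, and the apparent clash with O(flag_amendment) does not arise.
A world satisfying every obligation exists (e.g. certify_waiver=true, countersign_policy=false, disclose_receipt=true, flag_amendment=true, notify_form=true, rotate_keys=true, sign_certificate=true, sound_alarm=false, waive_roster=true); no atom is both obligatory and forbidden, so the set is consistent.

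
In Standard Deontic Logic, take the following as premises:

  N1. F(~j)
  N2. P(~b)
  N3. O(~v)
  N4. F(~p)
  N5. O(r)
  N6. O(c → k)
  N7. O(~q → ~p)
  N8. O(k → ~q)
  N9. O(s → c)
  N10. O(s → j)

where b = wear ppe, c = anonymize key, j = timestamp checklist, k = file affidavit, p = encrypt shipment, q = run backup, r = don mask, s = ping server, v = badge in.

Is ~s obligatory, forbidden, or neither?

Obligatory

Premise 4, F(~p), is equivalent to O(p).
Premise 7 is O(~q → ~p); contrapositively O(p → q). Since O(p) holds, K gives O(q).
Premise 8, O(k → ~q), contraposes to O(q → ~k); with O(q) we get O(~k).
The contrapositive of premise 6 (O(c → k)) is O(~k → ~c), and O(~k) is already established, so O(~c).
Premise 9, O(s → c), contraposes to O(~c → ~s); with O(~c) we get O(~s).
Premises 1, 2, 3, 5, 10 do not contribute to this derivation.
Hence ~s is obligatory.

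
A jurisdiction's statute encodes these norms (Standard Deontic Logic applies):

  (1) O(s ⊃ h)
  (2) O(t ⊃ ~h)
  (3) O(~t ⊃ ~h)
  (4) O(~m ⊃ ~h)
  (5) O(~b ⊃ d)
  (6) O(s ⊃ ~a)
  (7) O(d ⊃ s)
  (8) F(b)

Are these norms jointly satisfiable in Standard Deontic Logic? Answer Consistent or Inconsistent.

Premises 2 and 3 cover both cases: O(t ⊃ ~h) and O(~t ⊃ ~h). Since t ∨ ~t is a tautology, O(~h) follows.
The contrapositive of premise 1 (O(s ⊃ h)) is O(~h ⊃ ~s), and O(~h) is already established, so O(~s).
Premise 7 is O(d ⊃ s); contrapositively O(~s ⊃ ~d). Since O(~s) holds, K gives O(~d).
The contrapositive of premise 5 (O(~b ⊃ d)) is O(~d ⊃ b), and O(~d) is already established, so O(b).
However, F(b) at premise 8 amounts to O(~b).
We now have both O(b) and O(~b) — b is simultaneously obligatory and forbidden, violating the D-axiom.

Inconsistent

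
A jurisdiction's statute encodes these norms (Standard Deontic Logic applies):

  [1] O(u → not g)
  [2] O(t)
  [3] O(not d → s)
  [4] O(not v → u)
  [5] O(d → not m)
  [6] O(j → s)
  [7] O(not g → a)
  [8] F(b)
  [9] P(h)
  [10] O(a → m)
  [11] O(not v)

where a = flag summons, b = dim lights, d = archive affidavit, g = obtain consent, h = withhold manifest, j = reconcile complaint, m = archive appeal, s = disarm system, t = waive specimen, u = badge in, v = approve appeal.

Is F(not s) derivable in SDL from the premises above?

Yes

Premise 11 gives O(not v).
From O(not v) and premise 4, O(not v → u), we obtain O(u).
Premise 1 is O(u → not g); since O(u), deontic closure gives O(not g).
With premise 7, O(not g → a), the K-axiom yields O(a).
Applying K to premise 10 (O(a → m)) and O(a) yields O(m).
The contrapositive of premise 5 (O(d → not m)) is O(m → not d), and O(m) is already established, so O(not d).
Premise 3 is O(not d → s); since O(not d), deontic closure gives O(s).
Premises 2, 6, 8, 9 do not contribute to this derivation.
So O(s) holds, i.e. F(not s). The claim follows.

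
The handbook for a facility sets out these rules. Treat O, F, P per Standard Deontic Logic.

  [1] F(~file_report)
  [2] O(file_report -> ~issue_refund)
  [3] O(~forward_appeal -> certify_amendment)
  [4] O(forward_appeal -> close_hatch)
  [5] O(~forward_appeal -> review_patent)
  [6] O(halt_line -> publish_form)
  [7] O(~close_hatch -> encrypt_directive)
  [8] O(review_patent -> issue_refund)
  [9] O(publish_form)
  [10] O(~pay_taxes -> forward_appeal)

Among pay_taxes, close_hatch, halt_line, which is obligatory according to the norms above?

close_hatch

Premise 1 is F(~file_report), i.e. O(file_report).
Premise 2 is O(file_report -> ~issue_refund); since O(file_report), deontic closure gives O(~issue_refund).
Premise 8, O(review_patent -> issue_refund), contraposes to O(~issue_refund -> ~review_patent); with O(~issue_refund) we get O(~review_patent).
The contrapositive of premise 5 (O(~forward_appeal -> review_patent)) is O(~review_patent -> forward_appeal), and O(~review_patent) is already established, so O(forward_appeal).
From O(forward_appeal) and premise 4, O(forward_appeal -> close_hatch), we obtain O(close_hatch).
So O(close_hatch) holds — close_hatch is obligatory. None of the other listed options is made obligatory by any chain of premises.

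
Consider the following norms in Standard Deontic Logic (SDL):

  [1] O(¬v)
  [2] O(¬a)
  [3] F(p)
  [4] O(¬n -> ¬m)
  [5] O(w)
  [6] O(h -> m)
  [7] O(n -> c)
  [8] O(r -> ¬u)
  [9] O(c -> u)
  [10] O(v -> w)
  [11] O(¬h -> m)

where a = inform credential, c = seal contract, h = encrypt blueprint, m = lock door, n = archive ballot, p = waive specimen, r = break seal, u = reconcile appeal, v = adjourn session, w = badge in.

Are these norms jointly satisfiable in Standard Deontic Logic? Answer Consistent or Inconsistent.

Consistent

Premise 10 is O(v -> w); even if O(w) held, inferring O(v) would be affirming the consequent — invalid.
So O(v) is not derivable, and the apparent clash with O(¬v) does not arise.
A world satisfying every obligation exists (e.g. a=false, c=true, h=false, m=true, n=true, p=false, r=false, u=true, v=false, w=true); no atom is both obligatory and forbidden, so the set is consistent.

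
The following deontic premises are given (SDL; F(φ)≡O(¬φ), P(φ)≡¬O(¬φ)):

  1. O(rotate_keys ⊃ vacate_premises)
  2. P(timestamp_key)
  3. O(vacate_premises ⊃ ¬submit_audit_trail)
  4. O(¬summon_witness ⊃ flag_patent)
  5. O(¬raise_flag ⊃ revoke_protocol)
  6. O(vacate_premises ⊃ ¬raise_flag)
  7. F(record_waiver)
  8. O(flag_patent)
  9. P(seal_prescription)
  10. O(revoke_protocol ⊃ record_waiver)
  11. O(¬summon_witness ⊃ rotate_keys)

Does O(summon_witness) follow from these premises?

Yes

Premise 7, F(record_waiver), is equivalent to O(¬record_waiver).
Premise 10, O(revoke_protocol ⊃ record_waiver), contraposes to O(¬record_waiver ⊃ ¬revoke_protocol); with O(¬record_waiver) we get O(¬revoke_protocol).
Premise 5 is O(¬raise_flag ⊃ revoke_protocol); contrapositively O(¬revoke_protocol ⊃ raise_flag). Since O(¬revoke_protocol) holds, K gives O(raise_flag).
Premise 6 is O(vacate_premises ⊃ ¬raise_flag); contrapositively O(raise_flag ⊃ ¬vacate_premises). Since O(raise_flag) holds, K gives O(¬vacate_premises).
Premise 1, O(rotate_keys ⊃ vacate_premises), contraposes to O(¬vacate_premises ⊃ ¬rotate_keys); with O(¬vacate_premises) we get O(¬rotate_keys).
The contrapositive of premise 11 (O(¬summon_witness ⊃ rotate_keys)) is O(¬rotate_keys ⊃ summon_witness), and O(¬rotate_keys) is already established, so O(summon_witness).
Premises 2, 3, 4, 8, 9 do not contribute to this derivation.
So O(summon_witness) follows.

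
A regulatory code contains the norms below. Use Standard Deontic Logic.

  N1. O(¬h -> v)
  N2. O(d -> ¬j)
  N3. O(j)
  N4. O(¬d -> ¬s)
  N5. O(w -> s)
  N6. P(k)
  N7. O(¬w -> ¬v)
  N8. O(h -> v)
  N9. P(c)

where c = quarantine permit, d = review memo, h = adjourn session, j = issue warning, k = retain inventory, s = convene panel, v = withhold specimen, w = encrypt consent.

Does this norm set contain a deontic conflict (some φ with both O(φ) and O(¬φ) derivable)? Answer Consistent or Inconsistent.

Inconsistent

Premises 8 and 1 cover both cases: O(h -> v) and O(¬h -> v). Since h ∨ ¬h is a tautology, O(v) follows.
Premise 7 is O(¬w -> ¬v); contrapositively O(v -> w). Since O(v) holds, K gives O(w).
With premise 5, O(w -> s), the K-axiom yields O(s).
Premise 4 is O(¬d -> ¬s); contrapositively O(s -> d). Since O(s) holds, K gives O(d).
Premise 2 is O(d -> ¬j); since O(d), deontic closure gives O(¬j).
However, premise 3 gives O(j).
We now have both O(¬j) and O(j) — j is simultaneously obligatory and forbidden, violating the D-axiom.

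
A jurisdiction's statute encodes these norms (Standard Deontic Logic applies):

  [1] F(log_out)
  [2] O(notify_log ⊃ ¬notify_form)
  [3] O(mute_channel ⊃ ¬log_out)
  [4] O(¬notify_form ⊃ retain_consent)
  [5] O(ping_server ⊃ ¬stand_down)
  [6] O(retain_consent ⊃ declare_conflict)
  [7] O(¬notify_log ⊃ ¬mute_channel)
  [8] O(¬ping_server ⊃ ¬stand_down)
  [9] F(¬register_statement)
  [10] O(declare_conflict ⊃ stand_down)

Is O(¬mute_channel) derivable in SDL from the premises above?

Premises 5 and 8 cover both cases: O(ping_server ⊃ ¬stand_down) and O(¬ping_server ⊃ ¬stand_down). Since ping_server ∨ ¬ping_server is a tautology, O(¬stand_down) follows.
Premise 10 is O(declare_conflict ⊃ stand_down); contrapositively O(¬stand_down ⊃ ¬declare_conflict). Since O(¬stand_down) holds, K gives O(¬declare_conflict).
Premise 6, O(retain_consent ⊃ declare_conflict), contraposes to O(¬declare_conflict ⊃ ¬retain_consent); with O(¬declare_conflict) we get O(¬retain_consent).
Premise 4 is O(¬notify_form ⊃ retain_consent); contrapositively O(¬retain_consent ⊃ notify_form). Since O(¬retain_consent) holds, K gives O(notify_form).
Premise 2 is O(notify_log ⊃ ¬notify_form); contrapositively O(notify_form ⊃ ¬notify_log). Since O(notify_form) holds, K gives O(¬notify_log).
Applying K to premise 7 (O(¬notify_log ⊃ ¬mute_channel)) and O(¬notify_log) yields O(¬mute_channel).
Premises 1, 3, 9 do not contribute to this derivation.
So O(¬mute_channel) follows.

Yes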